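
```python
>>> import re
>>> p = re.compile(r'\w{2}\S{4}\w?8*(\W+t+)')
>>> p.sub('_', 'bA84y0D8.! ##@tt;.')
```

Pattern: exactly 2 of a word character; then exactly 4 of a non-whitespace character; then optionally a word character, then zero or more of a literal '8'; then one or more of a non-word character, then one or more of a literal 't' (captured).
Matches: at [0:16] → 'bA84y0D8.! ##@tt'.
`sub` substitutes '_' at each match site.

'_;.'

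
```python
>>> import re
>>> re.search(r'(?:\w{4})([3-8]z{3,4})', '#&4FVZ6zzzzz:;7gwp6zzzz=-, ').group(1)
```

Pattern: exactly 4 of a word character (non-capturing group); then a character in [3-8], then 3 to 4 of a literal 'z' (captured).
`search` walks the string left to right and returns the first match it finds.
The match spans [2:11] → '4FVZ6zzzz'.
Captured: group 1 = '6zzzz'.

'6zzzz'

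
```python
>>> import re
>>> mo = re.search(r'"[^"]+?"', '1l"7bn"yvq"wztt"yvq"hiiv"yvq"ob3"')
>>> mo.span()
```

Unlike `match`, `search` isn't anchored — it looks for the pattern anywhere in the string.
The match spans [2:7] → '"7bn"'.

(2, 7)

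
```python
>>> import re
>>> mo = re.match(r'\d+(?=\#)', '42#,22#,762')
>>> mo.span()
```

(0, 2)

The positive lookaround only admits positions where the adjacent text matches; those characters stay outside the span.
`re.match` won't scan ahead — the pattern has to work from the very first character.
The match spans [0:2] → '42'.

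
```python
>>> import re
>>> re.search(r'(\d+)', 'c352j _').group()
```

The match spans [1:4] → '352'.

'352'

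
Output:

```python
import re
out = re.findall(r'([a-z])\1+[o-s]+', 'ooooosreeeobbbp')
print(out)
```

['o', 'e', 'b']

`\1` has to match the exact text group 1 already captured.
Matches: at [0:7] match 'ooooosr', group 1 = 'o'; at [7:11] match 'eeeo', group 1 = 'e'; at [11:15] match 'bbbp', group 1 = 'b'.
`findall` collects group 1 from each match (3 total).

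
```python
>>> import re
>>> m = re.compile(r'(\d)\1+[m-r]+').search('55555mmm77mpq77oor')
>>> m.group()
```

'55555mmm'

The backreference `\1` re-matches whatever the first group consumed, character for character.
The match spans [0:8] → '55555mmm'.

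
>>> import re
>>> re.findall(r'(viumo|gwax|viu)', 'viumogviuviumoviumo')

`|` is ordered: at each position the engine commits to the first alternative that works.
One capturing group, so `findall` returns just the captured substring from each match — 4 in all.

['viumo', 'viu', 'viumo', 'viumo']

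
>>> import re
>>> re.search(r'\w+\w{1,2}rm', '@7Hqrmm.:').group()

Pattern: one or more of a word character; then 1 to 2 of a word character, then the literal 'rm'.
`re.search` tries every starting position until one works.
The match spans [1:6] → '7Hqrm'.

'7Hqrm'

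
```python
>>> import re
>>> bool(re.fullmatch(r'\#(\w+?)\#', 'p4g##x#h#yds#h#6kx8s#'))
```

False

`re.fullmatch` is like wrapping the pattern in `^…$` (in single-line mode).
Here the string isn't matched end-to-end, so the call returns None, and `bool(None)` is False.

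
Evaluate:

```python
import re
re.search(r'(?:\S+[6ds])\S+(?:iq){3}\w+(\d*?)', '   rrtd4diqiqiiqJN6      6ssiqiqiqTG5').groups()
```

('',)

The pattern matches one or more of a non-whitespace character, then one of [6ds] (non-capturing group); then one or more of a non-whitespace character, then the literal 'iq' repeated 3 times, then one or more of a word character; then zero or more of a digit (lazy) (captured).
`re.search` tries every starting position until one works.
The match spans [25:37] → '6ssiqiqiqTG5'.
Captured: group 1 = ''.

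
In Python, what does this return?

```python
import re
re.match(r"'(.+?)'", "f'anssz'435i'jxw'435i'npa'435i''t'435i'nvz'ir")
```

With `match`, the pattern is implicitly anchored at the beginning.
Here the pattern fails at index 0, so the call returns None.

None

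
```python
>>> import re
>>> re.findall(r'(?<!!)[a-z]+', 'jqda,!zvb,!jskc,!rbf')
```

['jqda', 'vb', 'skc', 'bf']

`(?!…)`/`(?<!…)` only lets a position through if the neighbouring text does NOT match; no characters are consumed.
Matches: at [0:4] → 'jqda'; at [7:9] → 'vb'; at [12:15] → 'skc'; at [18:20] → 'bf'.
With no groups in the pattern, `findall` gives back each whole match — 4 here.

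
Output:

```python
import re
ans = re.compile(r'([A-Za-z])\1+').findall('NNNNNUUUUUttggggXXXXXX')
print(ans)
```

['N', 'U', 't', 'g', 'X']

The backreference `\1` re-matches whatever the first group consumed, character for character.
With a single group, `findall` returns only what that group captured — 5 items.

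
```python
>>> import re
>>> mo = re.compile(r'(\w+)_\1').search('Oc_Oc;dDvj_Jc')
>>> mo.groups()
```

The match spans [0:5] → 'Oc_Oc'.
Captured: group 1 = 'Oc'.

('Oc',)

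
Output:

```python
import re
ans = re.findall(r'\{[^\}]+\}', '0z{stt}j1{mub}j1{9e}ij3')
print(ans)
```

Since nothing is captured, `findall` lists the 3 matched substrings directly.

['{stt}', '{mub}', '{9e}']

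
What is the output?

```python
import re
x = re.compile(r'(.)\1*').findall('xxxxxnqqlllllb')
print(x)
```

['x', 'n', 'q', 'l', 'b']

The backreference `\1` re-matches whatever the first group consumed, character for character.
`findall` collects group 1 from each match (5 total).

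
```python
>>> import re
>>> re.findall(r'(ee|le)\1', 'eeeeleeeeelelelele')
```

After group 1 captures some text, `\1` only succeeds where that same text appears again.
Walking the string: at [0:4] match 'eeee', group 1 = 'ee'; at [5:9] match 'eeee', group 1 = 'ee'; at [10:14] match 'lele', group 1 = 'le'; at [14:18] match 'lele', group 1 = 'le'.
Because there's exactly one group, `findall` drops the full match and keeps group 1 from each hit.

['ee', 'ee', 'le', 'le']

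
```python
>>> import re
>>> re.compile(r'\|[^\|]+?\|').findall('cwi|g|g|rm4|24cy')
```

Since nothing is captured, `findall` lists the 2 matched substrings directly.

['|g|', '|rm4|']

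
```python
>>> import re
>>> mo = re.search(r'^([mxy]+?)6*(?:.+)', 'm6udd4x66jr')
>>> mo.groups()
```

('m',)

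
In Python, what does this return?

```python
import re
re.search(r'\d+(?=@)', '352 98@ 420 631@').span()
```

(4, 6)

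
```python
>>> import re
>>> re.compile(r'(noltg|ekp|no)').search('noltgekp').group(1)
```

The regex engine tests alternatives in the order written; an earlier branch that matches wins even if a later one would match more.
`re.search` scans for the first position where the pattern succeeds.
The match spans [0:5] → 'noltg'.
Captured: group 1 = 'noltg'.

'noltg'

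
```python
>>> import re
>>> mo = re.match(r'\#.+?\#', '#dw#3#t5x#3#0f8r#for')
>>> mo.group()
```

'#dw#'

A non-greedy quantifier consumes as few characters as it can — just enough that the remainder of the pattern still matches from where it stops; whatever follows it matches normally.
`re.match` won't scan ahead — the pattern has to work from the very first character.
The match spans [0:4] → '#dw#'.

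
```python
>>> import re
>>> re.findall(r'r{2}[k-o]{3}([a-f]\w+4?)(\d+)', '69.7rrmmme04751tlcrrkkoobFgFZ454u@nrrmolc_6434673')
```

[('e04751tlcrrkkoobFgFZ45', '4'), ('c_643467', '3')]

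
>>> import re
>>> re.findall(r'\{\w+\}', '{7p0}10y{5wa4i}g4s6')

['{7p0}', '{5wa4i}']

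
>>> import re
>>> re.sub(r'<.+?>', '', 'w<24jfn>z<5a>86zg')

A `+?`/`*?`/`{m,n}?` starts at its minimum and grows only as far as needed for what follows to match.
Every occurrence is swapped for ''.

'wz86zg'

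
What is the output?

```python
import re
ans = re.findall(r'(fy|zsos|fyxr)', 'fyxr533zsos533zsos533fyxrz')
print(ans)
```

['fy', 'zsos', 'zsos', 'fy']

Branches in `(...|...)` are attempted left-to-right; the first branch that allows the whole pattern to succeed is taken.
Matches: at [0:2] match 'fy', group 1 = 'fy'; at [7:11] match 'zsos', group 1 = 'zsos'; at [14:18] match 'zsos', group 1 = 'zsos'; at [21:23] match 'fy', group 1 = 'fy'.
With a single group, `findall` returns only what that group captured — 4 items.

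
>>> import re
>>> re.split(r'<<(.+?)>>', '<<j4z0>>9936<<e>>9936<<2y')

['', 'j4z0', '9936', 'e', '9936<<2y']

Matches to split on: at [0:8] → '<<j4z0>>'; at [12:17] → '<<e>>'.
`re.split` interleaves the captured-group text with the surrounding fragments.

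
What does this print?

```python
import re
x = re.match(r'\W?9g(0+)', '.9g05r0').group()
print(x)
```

`re.match` only tries the pattern at the start of the string.
The match spans [0:4] → '.9g0'.

.9g0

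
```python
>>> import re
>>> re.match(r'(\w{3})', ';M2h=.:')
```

The pattern matches exactly 3 of a word character (captured).
`re.match` won't scan ahead — the pattern has to work from the very first character.
Here the pattern fails at index 0, so the call returns None.

None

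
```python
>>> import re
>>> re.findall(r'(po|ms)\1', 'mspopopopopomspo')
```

['po', 'po']

A backreference is literal: `\1` must see the identical characters the first group matched.
With a single group, `findall` returns only what that group captured — 2 items.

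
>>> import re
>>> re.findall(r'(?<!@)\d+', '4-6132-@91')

['4', '6132', '1']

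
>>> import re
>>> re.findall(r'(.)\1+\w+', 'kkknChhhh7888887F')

['k']

After group 1 captures some text, `\1` only succeeds where that same text appears again.
With a single group, `findall` returns only what that group captured — 1 item.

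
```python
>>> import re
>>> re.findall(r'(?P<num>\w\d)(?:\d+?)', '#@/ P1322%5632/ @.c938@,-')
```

One capturing group, so `findall` returns just the captured substring from each match — 3 in all.

['P1', '56', 'c9']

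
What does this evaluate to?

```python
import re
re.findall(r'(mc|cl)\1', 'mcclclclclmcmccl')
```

['cl', 'cl', 'mc']

After group 1 captures some text, `\1` only succeeds where that same text appears again.
`findall` collects group 1 from each match (3 total).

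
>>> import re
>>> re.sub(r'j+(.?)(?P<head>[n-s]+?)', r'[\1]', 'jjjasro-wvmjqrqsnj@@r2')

'[a]ro-wvm[q]qsnj@@r2'

The pattern matches one or more of a literal 'j'; then optionally any character (captured); then one or more of a character in [n-s] (lazy) (captured as 'head').
The replacement refers to a captured group, so each match is rewritten using its own captured text.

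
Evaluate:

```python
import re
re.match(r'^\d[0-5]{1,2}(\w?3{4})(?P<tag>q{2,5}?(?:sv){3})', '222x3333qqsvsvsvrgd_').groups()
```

('x3333', 'qqsvsvsv')

The match spans [0:16] → '222x3333qqsvsvsv'.
Captured: group 1 = 'x3333', group 2 = 'qqsvsvsv'.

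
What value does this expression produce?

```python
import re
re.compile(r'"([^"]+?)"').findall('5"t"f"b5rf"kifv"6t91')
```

['t', 'b5rf']

Because there's exactly one group, `findall` drops the full match and keeps group 1 from each hit.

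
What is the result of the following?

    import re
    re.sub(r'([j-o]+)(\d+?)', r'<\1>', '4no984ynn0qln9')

Lazy quantifiers expand one character at a time until the remainder of the pattern can match.
The replacement refers to a captured group, so each match is rewritten using its own captured text.

'4<no>84y<nn>q<ln>'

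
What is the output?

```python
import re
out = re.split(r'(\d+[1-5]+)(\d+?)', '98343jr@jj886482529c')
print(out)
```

`re.split` interleaves the captured-group text with the surrounding fragments.

['', '9834', '3', 'jr@jj', '88648252', '9', 'c']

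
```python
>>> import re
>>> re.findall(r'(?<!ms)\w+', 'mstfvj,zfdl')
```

['mstfvj', 'zfdl']

The negative lookaround is zero-width — it rules out positions where the adjacent text would match, without consuming anything.
No capturing groups, so `findall` returns the 2 full match strings.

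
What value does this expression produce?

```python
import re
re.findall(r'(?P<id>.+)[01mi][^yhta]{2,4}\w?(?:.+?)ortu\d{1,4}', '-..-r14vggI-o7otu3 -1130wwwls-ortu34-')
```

Because there's exactly one group, `findall` drops the full match and keeps group 1 from the one hit.

['-..-r14vggI-o7otu3 -113']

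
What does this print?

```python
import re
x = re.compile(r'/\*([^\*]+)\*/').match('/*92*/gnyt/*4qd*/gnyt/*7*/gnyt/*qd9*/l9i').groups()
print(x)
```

('92',)

The match spans [0:6] → '/*92*/'.
Captured: group 1 = '92'.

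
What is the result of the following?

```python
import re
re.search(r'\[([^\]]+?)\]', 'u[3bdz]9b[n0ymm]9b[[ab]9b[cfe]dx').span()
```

(1, 7)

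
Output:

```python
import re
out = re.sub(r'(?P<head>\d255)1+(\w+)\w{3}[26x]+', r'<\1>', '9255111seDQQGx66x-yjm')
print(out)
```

<9255>-yjm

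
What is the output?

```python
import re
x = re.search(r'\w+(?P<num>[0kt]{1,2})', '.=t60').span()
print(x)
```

The pattern matches one or more of a word character; then 1 to 2 of one of [0kt] (captured as 'num').
The match spans [2:5] → 't60'.

(2, 5)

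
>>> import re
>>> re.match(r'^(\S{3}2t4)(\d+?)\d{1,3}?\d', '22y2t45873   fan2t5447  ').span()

(0, 9)

The pattern matches anchored at the start of the string; then exactly 3 of a non-whitespace character, then the literal '2t4' (captured); then one or more of a digit (lazy) (captured); then 1 to 3 of a digit (lazy), then a digit.
Because the quantifier is non-greedy, it stops expanding at the earliest point where the rest of the pattern can succeed.
With `match`, the pattern is implicitly anchored at the beginning.
The match spans [0:9] → '22y2t4587'.
Captured: group 1 = '22y2t4', group 2 = '5'.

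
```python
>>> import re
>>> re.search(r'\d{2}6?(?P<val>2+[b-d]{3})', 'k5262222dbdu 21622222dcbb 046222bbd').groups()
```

('2222dbd',)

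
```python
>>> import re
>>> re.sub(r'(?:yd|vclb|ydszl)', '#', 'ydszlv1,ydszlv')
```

'#szlv1,#szlv'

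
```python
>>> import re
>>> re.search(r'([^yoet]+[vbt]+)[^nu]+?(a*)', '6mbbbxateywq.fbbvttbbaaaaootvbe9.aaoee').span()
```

The pattern matches one or more of any character except [yoet], then one or more of one of [vbt] (captured); then one or more of any character except [nu] (lazy); then zero or more of a literal 'a' (captured).
`search` walks the string left to right and returns the first match it finds.
The match spans [0:9] → '6mbbbxate'.
Captured: group 1 = '6mbbbxat', group 2 = ''.

(0, 9)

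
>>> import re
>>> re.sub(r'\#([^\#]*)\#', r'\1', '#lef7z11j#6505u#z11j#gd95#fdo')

'lef7z11j6505uz11jgd95#fdo'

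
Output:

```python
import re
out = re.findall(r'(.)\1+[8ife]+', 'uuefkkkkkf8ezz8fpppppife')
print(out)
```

['u', 'k', 'z', 'p']

A backreference is literal: `\1` must see the identical characters the first group matched.
Scanning left to right: at [0:4] match 'uuef', group 1 = 'u'; at [4:12] match 'kkkkkf8e', group 1 = 'k'; at [12:16] match 'zz8f', group 1 = 'z'; at [16:24] match 'pppppife', group 1 = 'p'.
`findall` collects group 1 from each match (4 total).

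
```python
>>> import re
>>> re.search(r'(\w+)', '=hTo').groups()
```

('hTo',)

The match spans [1:4] → 'hTo'.
Captured: group 1 = 'hTo'.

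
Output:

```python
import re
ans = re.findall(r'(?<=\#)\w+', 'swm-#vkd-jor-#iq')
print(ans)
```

['vkd', 'iq']

Lookahead/lookbehind check context without consuming it, so the matched span excludes the asserted characters.
Scanning left to right: at [5:8] → 'vkd'; at [14:16] → 'iq'.
No capturing groups, so `findall` returns the 2 full match strings.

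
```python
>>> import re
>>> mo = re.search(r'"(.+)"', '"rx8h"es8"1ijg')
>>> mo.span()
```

(0, 10)

The match spans [0:10] → '"rx8h"es8"'.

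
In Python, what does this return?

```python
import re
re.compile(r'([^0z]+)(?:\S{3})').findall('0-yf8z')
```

The pattern matches one or more of any character except [0z] (captured); then exactly 3 of a non-whitespace character (non-capturing group).
Walking the string: at [1:6] match '-yf8z', group 1 = '-y'.
One capturing group, so `findall` returns just the captured substring from the one match — 1 in all.

['-y']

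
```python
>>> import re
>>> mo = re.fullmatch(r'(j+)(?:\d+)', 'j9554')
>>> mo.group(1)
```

The match spans [0:5] → 'j9554'.
Captured: group 1 = 'j'.

'j'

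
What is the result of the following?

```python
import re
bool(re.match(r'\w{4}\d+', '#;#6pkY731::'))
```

False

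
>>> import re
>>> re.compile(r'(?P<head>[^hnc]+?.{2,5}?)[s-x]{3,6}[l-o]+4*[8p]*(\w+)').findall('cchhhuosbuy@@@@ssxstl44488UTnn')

Lazy quantifiers expand one character at a time until the remainder of the pattern can match.
Multiple groups make `findall` return tuples — one 2-tuple for the one match.

[('uosbuy@@@@', 'UTnn')]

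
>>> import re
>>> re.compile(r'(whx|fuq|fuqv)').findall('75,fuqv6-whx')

['fuq', 'whx']

Branches in `(...|...)` are attempted left-to-right; the first branch that allows the whole pattern to succeed is taken.
Walking the string: at [3:6] match 'fuq', group 1 = 'fuq'; at [9:12] match 'whx', group 1 = 'whx'.
With a single group, `findall` returns only what that group captured — 2 items.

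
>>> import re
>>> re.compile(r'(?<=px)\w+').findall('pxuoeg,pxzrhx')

Lookahead/lookbehind check context without consuming it, so the matched span excludes the asserted characters.
Scanning left to right: at [2:6] → 'uoeg'; at [9:13] → 'zrhx'.
With no groups in the pattern, `findall` gives back each whole match — 2 here.

['uoeg', 'zrhx']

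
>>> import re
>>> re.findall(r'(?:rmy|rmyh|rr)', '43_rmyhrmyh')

Alternation isn't longest-match — the leftmost alternative that fits at this position is chosen.
No capturing groups, so `findall` returns the 2 full match strings.

['rmy', 'rmy']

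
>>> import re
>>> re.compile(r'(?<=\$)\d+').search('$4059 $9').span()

The lookaround is zero-width — it requires the adjacent text to match without consuming it, so the asserted text isn't part of the match.
`search` walks the string left to right and returns the first match it finds.
The match spans [1:5] → '4059'.

(1, 5)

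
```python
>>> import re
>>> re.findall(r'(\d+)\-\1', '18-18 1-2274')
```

['18']

A backreference is literal: `\1` must see the identical characters the first group matched.
Scanning left to right: at [0:5] match '18-18', group 1 = '18'.
Because there's exactly one group, `findall` drops the full match and keeps group 1 from the one hit.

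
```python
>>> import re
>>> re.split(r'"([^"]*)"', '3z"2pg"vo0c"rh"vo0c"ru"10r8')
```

Matches to split on: at [2:7] → '"2pg"'; at [11:15] → '"rh"'; at [19:23] → '"ru"'.
The group in the pattern means `split` returns the separators' captures alongside the pieces.

['3z', '2pg', 'vo0c', 'rh', 'vo0c', 'ru', '10r8']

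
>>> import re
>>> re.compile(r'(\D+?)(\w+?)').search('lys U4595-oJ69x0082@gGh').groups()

('l', 'y')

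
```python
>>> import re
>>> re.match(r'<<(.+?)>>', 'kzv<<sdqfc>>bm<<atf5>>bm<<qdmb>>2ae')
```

None

With `match`, the pattern is implicitly anchored at the beginning.
Here the string doesn't start with a match, so the call returns None.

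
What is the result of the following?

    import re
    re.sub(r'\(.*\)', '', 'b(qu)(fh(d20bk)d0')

'bd0'

Matches: at [1:15] → '(qu)(fh(d20bk)'.
`sub` substitutes '' at each match site.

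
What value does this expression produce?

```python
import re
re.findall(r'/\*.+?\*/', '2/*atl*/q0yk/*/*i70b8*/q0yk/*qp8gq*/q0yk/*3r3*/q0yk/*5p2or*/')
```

['/*atl*/', '/*/*i70b8*/', '/*qp8gq*/', '/*3r3*/', '/*5p2or*/']

A `+?`/`*?`/`{m,n}?` starts at its minimum and grows only as far as needed for what follows to match.
Since nothing is captured, `findall` lists the 5 matched substrings directly.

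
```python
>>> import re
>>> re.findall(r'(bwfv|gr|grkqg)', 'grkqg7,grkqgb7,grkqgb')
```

['gr', 'gr', 'gr']

Alternation isn't longest-match — the leftmost alternative that fits at this position is chosen.
Walking the string: at [0:2] match 'gr', group 1 = 'gr'; at [7:9] match 'gr', group 1 = 'gr'; at [15:17] match 'gr', group 1 = 'gr'.
Because there's exactly one group, `findall` drops the full match and keeps group 1 from each hit.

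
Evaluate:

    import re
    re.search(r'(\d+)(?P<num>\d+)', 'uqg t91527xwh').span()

This matches one or more of a digit (captured); then one or more of a digit (captured as 'num').
`re.search` scans for the first position where the pattern succeeds.
The match spans [5:10] → '91527'.
Captured: group 1 = '9152', group 2 = '7'.

(5, 10)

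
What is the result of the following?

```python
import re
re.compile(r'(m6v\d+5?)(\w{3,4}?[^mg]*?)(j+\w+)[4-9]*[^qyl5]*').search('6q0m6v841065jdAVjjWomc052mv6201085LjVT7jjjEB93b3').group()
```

This matches the literal 'm6v', then one or more of a digit, then optionally a literal '5' (captured); then 3 to 4 of a word character (lazy), then zero or more of any character except [mg] (lazy) (captured); then one or more of a literal 'j', then one or more of a word character (captured); then zero or more of a character in [4-9], then zero or more of any character except [qyl5].
`re.search` scans for the first position where the pattern succeeds.
The match spans [3:48] → 'm6v841065jdAVjjWomc052mv6201085LjVT7jjjEB93b3'.
Captured: group 1 = 'm6v841065', group 2 = 'jdAV', group 3 = 'jjWomc052mv6201085LjVT7jjjEB93b3'.

'm6v841065jdAVjjWomc052mv6201085LjVT7jjjEB93b3'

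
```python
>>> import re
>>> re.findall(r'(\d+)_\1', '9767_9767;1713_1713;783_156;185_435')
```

['9767', '1713']

`\1` is not a pattern — it's the concrete string captured by group 1, re-applied verbatim.
Scanning left to right: at [0:9] match '9767_9767', group 1 = '9767'; at [10:19] match '1713_1713', group 1 = '1713'.
`findall` collects group 1 from each match (2 total).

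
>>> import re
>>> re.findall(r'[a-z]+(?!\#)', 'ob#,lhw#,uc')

['o', 'lh', 'uc']

A negative assertion filters positions out without eating any characters.
No capturing groups, so `findall` returns the 3 full match strings.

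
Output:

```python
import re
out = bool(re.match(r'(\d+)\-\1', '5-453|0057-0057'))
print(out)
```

`re.match` won't scan ahead — the pattern has to work from the very first character.
Here the pattern fails at index 0, so the call returns None, and `bool(None)` is False.

False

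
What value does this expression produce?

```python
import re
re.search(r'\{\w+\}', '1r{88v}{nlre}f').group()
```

'{88v}'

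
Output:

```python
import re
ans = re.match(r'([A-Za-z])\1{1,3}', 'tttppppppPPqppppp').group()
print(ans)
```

ttt

A backreference is literal: `\1` must see the identical characters the first group matched.
`match` is anchored at position 0; if the pattern doesn't fit there, it returns None.
The match spans [0:3] → 'ttt'.
Captured: group 1 = 't'.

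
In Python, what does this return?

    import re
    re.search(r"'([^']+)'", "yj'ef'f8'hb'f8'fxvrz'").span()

(2, 6)

`search` walks the string left to right and returns the first match it finds.
The match spans [2:6] → "'ef'".
Captured: group 1 = 'ef'.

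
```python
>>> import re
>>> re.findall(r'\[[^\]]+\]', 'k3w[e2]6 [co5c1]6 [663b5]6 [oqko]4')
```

['[e2]', '[co5c1]', '[663b5]', '[oqko]']

Scanning left to right: at [3:7] → '[e2]'; at [9:16] → '[co5c1]'; at [18:25] → '[663b5]'; at [27:33] → '[oqko]'.
`findall` yields the raw match text (4 of them) because the pattern has no groups.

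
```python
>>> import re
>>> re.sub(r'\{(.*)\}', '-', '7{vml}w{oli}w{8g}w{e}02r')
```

Matches: at [1:21] → '{vml}w{oli}w{8g}w{e}'.
Every occurrence is swapped for '-'.

'7-02r'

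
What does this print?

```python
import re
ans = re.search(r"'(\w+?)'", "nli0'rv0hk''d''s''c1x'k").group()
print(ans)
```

`re.search` tries every starting position until one works.
The match spans [4:11] → "'rv0hk'".
Captured: group 1 = 'rv0hk'.

'rv0hk'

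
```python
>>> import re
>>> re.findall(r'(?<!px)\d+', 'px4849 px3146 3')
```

['849', '146', '3']

The negative lookahead/lookbehind blocks any match where the forbidden context is present.
With no groups in the pattern, `findall` gives back each whole match — 3 here.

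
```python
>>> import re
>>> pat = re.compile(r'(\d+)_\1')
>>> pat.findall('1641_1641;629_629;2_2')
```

['1641', '629', '2']

After group 1 captures some text, `\1` only succeeds where that same text appears again.
Walking the string: at [0:9] match '1641_1641', group 1 = '1641'; at [10:17] match '629_629', group 1 = '629'; at [18:21] match '2_2', group 1 = '2'.
Because there's exactly one group, `findall` drops the full match and keeps group 1 from each hit.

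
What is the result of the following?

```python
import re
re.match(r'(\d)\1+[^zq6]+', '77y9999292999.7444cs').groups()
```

('7',)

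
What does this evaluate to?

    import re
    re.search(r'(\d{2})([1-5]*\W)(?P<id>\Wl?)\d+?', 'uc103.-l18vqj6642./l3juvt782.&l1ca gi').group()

With the lazy modifier that quantifier settles for the fewest repetitions that let the rest of the pattern succeed (the atoms after it are unaffected and can still be greedy).
The match spans [2:9] → '103.-l1'.

'103.-l1'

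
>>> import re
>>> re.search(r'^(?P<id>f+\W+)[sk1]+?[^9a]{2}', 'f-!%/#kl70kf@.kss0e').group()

'f-!%/#kl7'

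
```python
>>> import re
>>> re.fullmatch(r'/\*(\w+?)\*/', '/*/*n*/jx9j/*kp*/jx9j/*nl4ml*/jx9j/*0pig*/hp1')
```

`re.fullmatch` is like wrapping the pattern in `^…$` (in single-line mode).
Here the string isn't matched end-to-end, so the call returns None.

None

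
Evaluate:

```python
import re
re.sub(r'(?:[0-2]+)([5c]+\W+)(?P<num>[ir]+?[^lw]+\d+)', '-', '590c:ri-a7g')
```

The pattern matches one or more of a character in [0-2] (non-capturing group); then one or more of one of [5c], then one or more of a non-word character (captured); then one or more of one of [ir] (lazy), then one or more of any character except [lw], then one or more of a digit (captured as 'num').
Matches: at [2:10] → '0c:ri-a7'.
Every occurrence is swapped for '-'.

'59-g'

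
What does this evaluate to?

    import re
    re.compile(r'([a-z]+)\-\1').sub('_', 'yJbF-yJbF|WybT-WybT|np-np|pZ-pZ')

'yJbF-yJbF|WybT-WybT|_|pZ-pZ'

The backreference `\1` re-matches whatever the first group consumed, character for character.
Matches: at [20:25] → 'np-np'.
Each match is replaced by '_'.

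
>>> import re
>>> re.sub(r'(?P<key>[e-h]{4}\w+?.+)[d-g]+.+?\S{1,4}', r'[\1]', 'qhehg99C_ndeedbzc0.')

Pattern: exactly 4 of a character in [e-h], then one or more of a word character (lazy), then one or more of any character (captured as 'key'); then one or more of a character in [d-g], then one or more of any character (lazy), then 1 to 4 of a non-whitespace character.
Matches: at [1:19] → 'hehg99C_ndeedbzc0.'.
Each match is replaced using the text its own group 1 captured.

'q[hehg99C_ndee]'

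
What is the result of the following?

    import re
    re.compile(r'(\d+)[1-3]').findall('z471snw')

['47']

Pattern: one or more of a digit (captured); then a character in [1-3].
Walking the string: at [1:4] match '471', group 1 = '47'.
One capturing group, so `findall` returns just the captured substring from the one match — 1 in all.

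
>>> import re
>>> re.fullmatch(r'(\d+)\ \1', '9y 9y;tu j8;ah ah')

`re.fullmatch` requires the pattern to consume the entire string.
Here the string isn't matched end-to-end, so the call returns None.

None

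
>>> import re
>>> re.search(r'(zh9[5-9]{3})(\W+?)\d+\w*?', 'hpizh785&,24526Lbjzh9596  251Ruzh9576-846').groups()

('zh9596', '  ')

This matches the literal 'zh9', then exactly 3 of a character in [5-9] (captured); then one or more of a non-word character (lazy) (captured); then one or more of a digit, then zero or more of a word character (lazy).
Lazy quantifiers expand one character at a time until the remainder of the pattern can match.
`search` walks the string left to right and returns the first match it finds.
The match spans [18:29] → 'zh9596  251'.
Captured: group 1 = 'zh9596', group 2 = '  '.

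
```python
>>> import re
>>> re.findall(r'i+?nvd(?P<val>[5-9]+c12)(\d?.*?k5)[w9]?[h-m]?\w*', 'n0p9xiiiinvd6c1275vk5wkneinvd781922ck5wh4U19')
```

[('6c12', '75vk5')]

With the lazy modifier that quantifier settles for the fewest repetitions that let the rest of the pattern succeed (the atoms after it are unaffected and can still be greedy).
`findall` packs the 2 group values into a tuple for every match.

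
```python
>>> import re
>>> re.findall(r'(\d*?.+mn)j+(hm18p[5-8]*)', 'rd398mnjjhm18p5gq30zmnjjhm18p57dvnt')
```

Pattern: zero or more of a digit (lazy), then one or more of any character, then the literal 'mn' (captured); then one or more of a literal 'j'; then the literal 'hm1', then the literal '8p', then zero or more of a character in [5-8] (captured).
Matches: at [0:31] match 'rd398mnjjhm18p5gq30zmnjjhm18p57', groups = ('rd398mnjjhm18p5gq30zmn', 'hm18p57').
`findall` packs the 2 group values into a tuple for every match.

[('rd398mnjjhm18p5gq30zmn', 'hm18p57')]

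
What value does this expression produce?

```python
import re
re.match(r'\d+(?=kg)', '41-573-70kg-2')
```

The lookaround is zero-width — it requires the adjacent text to match without consuming it, so the asserted text isn't part of the match.
`re.match` won't scan ahead — the pattern has to work from the very first character.
Here position 0 doesn't satisfy it, so the call returns None.

None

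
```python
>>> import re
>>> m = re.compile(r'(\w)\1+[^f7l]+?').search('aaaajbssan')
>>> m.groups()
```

('a',)

The match spans [0:5] → 'aaaaj'.
Captured: group 1 = 'a'.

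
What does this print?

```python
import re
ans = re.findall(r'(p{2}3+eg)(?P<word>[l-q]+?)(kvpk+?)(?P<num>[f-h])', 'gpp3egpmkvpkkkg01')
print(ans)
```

With 4 capturing groups, `findall` returns a 4-tuple per match.

[('pp3eg', 'pm', 'kvpkkk', 'g')]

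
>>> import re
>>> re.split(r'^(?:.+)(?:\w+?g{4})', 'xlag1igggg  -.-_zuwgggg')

['', '']

This matches anchored at the start of the string; then one or more of any character (non-capturing group); then one or more of a word character (lazy), then exactly 4 of a literal 'g' (non-capturing group).
Matches to split on: at [0:23] → 'xlag1igggg  -.-_zuwgggg'.
The string is cut at each match, leaving 2 pieces.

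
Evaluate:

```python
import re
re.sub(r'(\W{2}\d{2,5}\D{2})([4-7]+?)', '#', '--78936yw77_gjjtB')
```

'#7_gjjtB'

This matches exactly 2 of a non-word character, then 2 to 5 of a digit, then exactly 2 of a non-digit (captured); then one or more of a character in [4-7] (lazy) (captured).
Lazy quantifiers expand one character at a time until the remainder of the pattern can match.
Matches: at [0:10] → '--78936yw7'.
`sub` substitutes '#' at each match site.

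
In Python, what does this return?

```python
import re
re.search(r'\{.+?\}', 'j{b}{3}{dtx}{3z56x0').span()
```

(1, 4)

A non-greedy quantifier consumes as few characters as it can — just enough that the remainder of the pattern still matches from where it stops; whatever follows it matches normally.
Unlike `match`, `search` isn't anchored — it looks for the pattern anywhere in the string.
The match spans [1:4] → '{b}'.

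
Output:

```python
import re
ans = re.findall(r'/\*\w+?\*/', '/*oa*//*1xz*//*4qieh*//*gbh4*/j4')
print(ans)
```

['/*oa*/', '/*1xz*/', '/*4qieh*/', '/*gbh4*/']

Matches: at [0:6] → '/*oa*/'; at [6:13] → '/*1xz*/'; at [13:22] → '/*4qieh*/'; at [22:30] → '/*gbh4*/'.
Since nothing is captured, `findall` lists the 4 matched substrings directly.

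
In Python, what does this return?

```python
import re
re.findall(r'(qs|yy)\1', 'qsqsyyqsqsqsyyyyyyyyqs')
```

The backreference `\1` re-matches whatever the first group consumed, character for character.
Matches: at [0:4] match 'qsqs', group 1 = 'qs'; at [6:10] match 'qsqs', group 1 = 'qs'; at [12:16] match 'yyyy', group 1 = 'yy'; at [16:20] match 'yyyy', group 1 = 'yy'.
With a single group, `findall` returns only what that group captured — 4 items.

['qs', 'qs', 'yy', 'yy']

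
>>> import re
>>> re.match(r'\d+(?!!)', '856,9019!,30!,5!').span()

The negative lookahead/lookbehind blocks any match where the forbidden context is present.
`re.match` won't scan ahead — the pattern has to work from the very first character.
The match spans [0:3] → '856'.

(0, 3)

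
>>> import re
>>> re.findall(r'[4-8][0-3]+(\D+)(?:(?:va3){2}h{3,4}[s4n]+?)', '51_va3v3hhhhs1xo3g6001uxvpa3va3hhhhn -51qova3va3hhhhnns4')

['qo']

The pattern matches a character in [4-8], then one or more of a character in [0-3]; then one or more of a non-digit (captured); then the literal 'va3' repeated 2 times, then 3 to 4 of a literal 'h', then one or more of one of [s4n] (lazy) (non-capturing group).
Walking the string: at [38:53] match '51qova3va3hhhhn', group 1 = 'qo'.
Because there's exactly one group, `findall` drops the full match and keeps group 1 from the one hit.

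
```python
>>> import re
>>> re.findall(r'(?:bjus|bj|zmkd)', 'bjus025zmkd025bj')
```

['bjus', 'zmkd', 'bj']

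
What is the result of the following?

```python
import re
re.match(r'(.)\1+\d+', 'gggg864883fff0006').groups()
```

`\1` has to match the exact text group 1 already captured.
`match` is anchored at position 0; if the pattern doesn't fit there, it returns None.
The match spans [0:10] → 'gggg864883'.
Captured: group 1 = 'g'.

('g',)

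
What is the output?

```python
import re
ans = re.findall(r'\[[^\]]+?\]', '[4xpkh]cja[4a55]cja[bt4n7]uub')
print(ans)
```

['[4xpkh]', '[4a55]', '[bt4n7]']

Scanning left to right: at [0:7] → '[4xpkh]'; at [10:16] → '[4a55]'; at [19:26] → '[bt4n7]'.
`findall` yields the raw match text (3 of them) because the pattern has no groups.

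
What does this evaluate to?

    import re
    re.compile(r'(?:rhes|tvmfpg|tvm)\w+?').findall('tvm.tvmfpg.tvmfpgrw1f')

Branches in `(...|...)` are attempted left-to-right; the first branch that allows the whole pattern to succeed is taken.
`findall` yields the raw match text (2 of them) because the pattern has no groups.

['tvmf', 'tvmfpgr']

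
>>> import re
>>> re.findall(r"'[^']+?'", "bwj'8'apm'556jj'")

`findall` yields the raw match text (2 of them) because the pattern has no groups.

["'8'", "'556jj'"]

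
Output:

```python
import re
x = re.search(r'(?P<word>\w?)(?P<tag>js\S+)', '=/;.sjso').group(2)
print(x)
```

jso

This matches optionally a word character (captured as 'word'); then the literal 'js', then one or more of a non-whitespace character (captured as 'tag').
`re.search` scans for the first position where the pattern succeeds.
The match spans [4:8] → 'sjso'.
Captured: group 1 = 's', group 2 = 'jso'.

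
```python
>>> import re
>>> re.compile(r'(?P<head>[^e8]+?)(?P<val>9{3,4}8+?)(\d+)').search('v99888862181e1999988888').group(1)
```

'1'

Pattern: one or more of any character except [e8] (lazy) (captured as 'head'); then 3 to 4 of a literal '9', then one or more of a literal '8' (lazy) (captured as 'val'); then one or more of a digit (captured).
`re.search` scans for the first position where the pattern succeeds.
The match spans [13:23] → '1999988888'.
Captured: group 1 = '1', group 2 = '99998', group 3 = '8888'.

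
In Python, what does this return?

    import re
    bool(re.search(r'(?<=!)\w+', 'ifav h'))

False

The `(?=…)`/`(?<=…)` assertion just peeks at neighbouring text; it doesn't advance the match position.
`search` walks the string left to right and returns the first match it finds.
Here the pattern never matches, so the call returns None, and `bool(None)` is False.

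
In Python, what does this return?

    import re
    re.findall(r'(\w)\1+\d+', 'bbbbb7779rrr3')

The backreference `\1` re-matches whatever the first group consumed, character for character.
Walking the string: at [0:9] match 'bbbbb7779', group 1 = 'b'; at [9:13] match 'rrr3', group 1 = 'r'.
With a single group, `findall` returns only what that group captured — 2 items.

['b', 'r']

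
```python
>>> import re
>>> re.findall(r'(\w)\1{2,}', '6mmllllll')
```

['l']

The backreference `\1` re-matches whatever the first group consumed, character for character.
`findall` collects group 1 from the one match (1 total).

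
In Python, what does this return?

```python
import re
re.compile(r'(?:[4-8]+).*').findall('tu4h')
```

Pattern: one or more of a character in [4-8] (non-capturing group); then zero or more of any character.
Matches: at [2:4] → '4h'.
Since nothing is captured, `findall` lists the 1 matched substring directly.

['4h']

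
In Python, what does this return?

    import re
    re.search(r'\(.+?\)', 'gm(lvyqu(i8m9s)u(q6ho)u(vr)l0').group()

`search` walks the string left to right and returns the first match it finds.
The match spans [2:15] → '(lvyqu(i8m9s)'.

'(lvyqu(i8m9s)'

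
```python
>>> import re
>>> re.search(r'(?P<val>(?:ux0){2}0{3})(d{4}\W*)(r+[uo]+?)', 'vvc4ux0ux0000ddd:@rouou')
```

None

Pattern: the literal 'ux0' repeated 2 times, then exactly 3 of the literal '0' (captured as 'val'); then exactly 4 of the literal 'd', then zero or more of a non-word character (captured); then one or more of the literal 'r', then one or more of one of [uo] (lazy) (captured).
Here nothing in the string fits, so the call returns None.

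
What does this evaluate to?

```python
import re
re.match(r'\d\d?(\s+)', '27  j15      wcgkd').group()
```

'27  '

The pattern matches a digit; then optionally a digit; then one or more of whitespace (captured).
`re.match` only tries the pattern at the start of the string.
The match spans [0:4] → '27  '.
Captured: group 1 = '  '.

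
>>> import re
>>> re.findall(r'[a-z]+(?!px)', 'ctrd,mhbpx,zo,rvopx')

The negative lookaround is zero-width — it rules out positions where the adjacent text would match, without consuming anything.
Matches: at [0:4] → 'ctrd'; at [5:10] → 'mhbpx'; at [11:13] → 'zo'; at [14:19] → 'rvopx'.
With no groups in the pattern, `findall` gives back each whole match — 4 here.

['ctrd', 'mhbpx', 'zo', 'rvopx']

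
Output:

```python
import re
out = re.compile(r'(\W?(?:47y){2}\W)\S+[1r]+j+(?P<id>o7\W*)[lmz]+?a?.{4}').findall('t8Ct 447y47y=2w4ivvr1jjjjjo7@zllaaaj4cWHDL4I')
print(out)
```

[('47y47y=', 'o7@')]

The pattern matches optionally a non-word character, then the literal '47y' repeated 2 times, then a non-word character (captured); then one or more of a non-whitespace character, then one or more of one of [1r], then one or more of the literal 'j'; then the literal 'o7', then zero or more of a non-word character (captured as 'id'); then one or more of one of [lmz] (lazy), then optionally the literal 'a', then exactly 4 of any character.
`findall` packs the 2 group values into a tuple for every match.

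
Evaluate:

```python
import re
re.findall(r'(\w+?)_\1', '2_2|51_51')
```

The backreference `\1` re-matches whatever the first group consumed, character for character.
Matches: at [0:3] match '2_2', group 1 = '2'; at [4:9] match '51_51', group 1 = '51'.
With a single group, `findall` returns only what that group captured — 2 items.

['2', '51']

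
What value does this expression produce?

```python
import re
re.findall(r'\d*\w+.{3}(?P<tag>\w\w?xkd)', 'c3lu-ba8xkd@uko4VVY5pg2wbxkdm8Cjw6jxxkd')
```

['8xkd', 'xxkd']

Pattern: zero or more of a digit, then one or more of a word character, then exactly 3 of any character; then a word character, then optionally a word character, then the literal 'xkd' (captured as 'tag').
`findall` collects group 1 from each match (2 total).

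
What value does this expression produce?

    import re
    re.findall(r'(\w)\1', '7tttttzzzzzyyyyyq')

['t', 't', 'z', 'z', 'y', 'y']

A backreference is literal: `\1` must see the identical characters the first group matched.
One capturing group, so `findall` returns just the captured substring from each match — 6 in all.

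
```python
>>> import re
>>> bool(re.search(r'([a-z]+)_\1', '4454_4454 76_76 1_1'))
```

False

`\1` has to match the exact text group 1 already captured.
Here no position works, so the call returns None, and `bool(None)` is False.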